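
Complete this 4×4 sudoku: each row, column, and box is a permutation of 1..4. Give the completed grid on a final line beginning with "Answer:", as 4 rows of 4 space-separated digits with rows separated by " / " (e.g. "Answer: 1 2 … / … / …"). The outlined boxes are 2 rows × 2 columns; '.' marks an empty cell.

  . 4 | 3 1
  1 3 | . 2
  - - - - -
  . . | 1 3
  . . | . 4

Step 1. [r3c2∈{2}] only 2 remains possible at r3c2, so r3c2=2.
Step 2. [r4c2∈{1}] nothing but 1 survives at r4c2 ⇒ r4c2=1.
Step 3. [r2c3∈{4}] only 4 remains possible at r2c3. So r2c3=4.
Step 4. [r4c1∈{3}] r4c1 is down to just 3. So r4c1=3.
Step 5. [r4c3∈{2}] nothing but 2 survives at r4c3, so r4c3=2.
Step 6. [r3c1∈{4}] r3c1 has the single candidate 4. So r3c1=4.
Step 7. [r1c1∈{2}] only 2 remains possible at r1c1, so r1c1=2.

Answer: 2 4 3 1 / 1 3 4 2 / 4 2 1 3 / 3 1 2 4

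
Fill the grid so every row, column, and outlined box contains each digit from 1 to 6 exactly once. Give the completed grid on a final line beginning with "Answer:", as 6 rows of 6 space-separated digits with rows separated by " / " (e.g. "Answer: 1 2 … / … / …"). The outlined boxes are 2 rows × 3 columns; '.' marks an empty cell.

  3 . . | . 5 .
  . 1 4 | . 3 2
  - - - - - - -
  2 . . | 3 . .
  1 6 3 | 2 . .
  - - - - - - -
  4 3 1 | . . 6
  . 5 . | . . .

Step 1. [r4c5∈{4}] only 4 remains possible at r4c5. So r4c5=4.
Step 2. [r6c3∈{2,6}] across box 5, 2 lands solely at r6c3. So r6c3=2.
Step 3. [r6c5∈{1}] nothing but 1 survives at r6c5 ⇒ r6c5=1.
Step 4. [r1c4∈{1,4,6}] r1c4 is the only open cell in col 4 admitting 1. So r1c4=1.
Step 5. [r6c4∈{4}] only 4 remains possible at r6c4 ⇒ r6c4=4.
Step 6. [r6c1∈{6}] r6c1 is down to just 6, so r6c1=6.
Step 7. [r3c3∈{5}] nothing but 5 survives at r3c3 ⇒ r3c3=5.
Step 8. [r3c6∈{1}] r3c6 has the single candidate 1. So r3c6=1.
Step 9. [r1c6∈{4}] only 4 remains possible at r1c6 ⇒ r1c6=4.
Step 10. [r1c3∈{6}] r1c3 is down to just 6, so r1c3=6.
Step 11. [r2c1∈{5}] r2c1 has the single candidate 5 ⇒ r2c1=5.
Step 12. [r5c5∈{2}] r5c5 has the single candidate 2. So r5c5=2.
Step 13. [r4c6∈{5}] only 5 remains possible at r4c6 ⇒ r4c6=5.
Step 14. [r2c4∈{6}] r2c4 is down to just 6 ⇒ r2c4=6.
Step 15. [r3c5∈{6}] r3c5 is down to just 6. So r3c5=6.
Step 16. [r1c2∈{2}] r1c2's peers cover all but 2, so r1c2=2.
Step 17. [r5c4∈{5}] r5c4 is down to just 5. So r5c4=5.
Step 18. [r6c6∈{3}] r6c6 is down to just 3, so r6c6=3.
Step 19. [r3c2∈{4}] nothing but 4 survives at r3c2. So r3c2=4.

Answer: 3 2 6 1 5 4 / 5 1 4 6 3 2 / 2 4 5 3 6 1 / 1 6 3 2 4 5 / 4 3 1 5 2 6 / 6 5 2 4 1 3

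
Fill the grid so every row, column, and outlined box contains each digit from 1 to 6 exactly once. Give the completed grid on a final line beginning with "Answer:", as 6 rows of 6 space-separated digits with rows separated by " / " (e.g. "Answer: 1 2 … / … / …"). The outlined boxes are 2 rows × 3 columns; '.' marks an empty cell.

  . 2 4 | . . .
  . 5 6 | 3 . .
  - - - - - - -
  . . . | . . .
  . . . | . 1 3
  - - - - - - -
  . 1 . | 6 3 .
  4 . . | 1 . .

Step 1. [r3c3∈{1,2,3,5}] 1 has one home in col 3: r3c3, so r3c3=1.
Step 2. [r5c6∈{2,4,5}] row 5 places 4 nowhere but r5c6. So r5c6=4.
Step 3. [r1c4∈{5}] r1c4 has the single candidate 5. So r1c4=5.
Step 4. [r6c2∈{3,6}] 6 has one home in row 6: r6c2, so r6c2=6.
Step 5. [r4c1∈{2,5,6}] row 4 places 6 nowhere but r4c1. So r4c1=6.
Step 6. [r4c3∈{2,5}] row 4 places 5 nowhere but r4c3 ⇒ r4c3=5.
Step 7. [r3c1∈{2,3}] box 3 places 2 nowhere but r3c1. So r3c1=2.
Step 8. [r3c4∈{4}] r3c4 has the single candidate 4 ⇒ r3c4=4.
Step 9. [r1c5∈{6}] nothing but 6 survives at r1c5 ⇒ r1c5=6.
Step 10. [r2c1∈{1}] r2c1's peers cover all but 1. So r2c1=1.
Step 11. [r3c5∈{5}] r3c5 has the single candidate 5 ⇒ r3c5=5.
Step 12. [r6c5∈{2}] r6c5 has the single candidate 2. So r6c5=2.
Step 13. [r1c6∈{1}] only 1 remains possible at r1c6, so r1c6=1.
Step 14. [r4c4∈{2}] r4c4 has the single candidate 2, so r4c4=2.
Step 15. [r6c6∈{5}] r6c6 is down to just 5. So r6c6=5.
Step 16. [r3c2∈{3}] nothing but 3 survives at r3c2 ⇒ r3c2=3.
Step 17. [r6c3∈{3}] r6c3 is down to just 3 ⇒ r6c3=3.
Step 18. [r3c6∈{6}] r3c6's peers cover all but 6 ⇒ r3c6=6.
Step 19. [r2c5∈{4}] r2c5 has the single candidate 4. So r2c5=4.
Step 20. [r4c2∈{4}] r4c2 has the single candidate 4, so r4c2=4.
Step 21. [r5c1∈{5}] r5c1 is down to just 5. So r5c1=5.
Step 22. [r2c6∈{2}] only 2 remains possible at r2c6 ⇒ r2c6=2.
Step 23. [r1c1∈{3}] r1c1's peers cover all but 3, so r1c1=3.
Step 24. [r5c3∈{2}] only 2 remains possible at r5c3 ⇒ r5c3=2.

Answer: 3 2 4 5 6 1 / 1 5 6 3 4 2 / 2 3 1 4 5 6 / 6 4 5 2 1 3 / 5 1 2 6 3 4 / 4 6 3 1 2 5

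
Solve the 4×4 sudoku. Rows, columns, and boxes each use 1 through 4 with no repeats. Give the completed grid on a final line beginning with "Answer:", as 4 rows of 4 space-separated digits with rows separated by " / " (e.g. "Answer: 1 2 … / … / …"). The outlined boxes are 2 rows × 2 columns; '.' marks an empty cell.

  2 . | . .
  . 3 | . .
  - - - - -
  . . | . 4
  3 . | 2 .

Step 1. [r4c4∈{1}] r4c4's peers cover all but 1 ⇒ r4c4=1.
Step 2. [r2c1∈{1,4}] r2c1 is the only open cell in col 1 admitting 4, so r2c1=4.
Step 3. [r1c3∈{1,3,4}] across row 1, 4 lands solely at r1c3. So r1c3=4.
Step 4. [r1c2∈{1}] only 1 remains possible at r1c2. So r1c2=1.
Step 5. [r2c3∈{1}] r2c3 has the single candidate 1. So r2c3=1.
Step 6. [r2c4∈{2}] only 2 remains possible at r2c4, so r2c4=2.
Step 7. [r3c2∈{2}] r3c2's peers cover all but 2 ⇒ r3c2=2.
Step 8. [r3c1∈{1}] r3c1's peers cover all but 1, so r3c1=1.
Step 9. [r3c3∈{3}] r3c3's peers cover all but 3 ⇒ r3c3=3.
Step 10. [r4c2∈{4}] r4c2 is down to just 4 ⇒ r4c2=4.
Step 11. [r1c4∈{3}] only 3 remains possible at r1c4. So r1c4=3.

Answer: 2 1 4 3 / 4 3 1 2 / 1 2 3 4 / 3 4 2 1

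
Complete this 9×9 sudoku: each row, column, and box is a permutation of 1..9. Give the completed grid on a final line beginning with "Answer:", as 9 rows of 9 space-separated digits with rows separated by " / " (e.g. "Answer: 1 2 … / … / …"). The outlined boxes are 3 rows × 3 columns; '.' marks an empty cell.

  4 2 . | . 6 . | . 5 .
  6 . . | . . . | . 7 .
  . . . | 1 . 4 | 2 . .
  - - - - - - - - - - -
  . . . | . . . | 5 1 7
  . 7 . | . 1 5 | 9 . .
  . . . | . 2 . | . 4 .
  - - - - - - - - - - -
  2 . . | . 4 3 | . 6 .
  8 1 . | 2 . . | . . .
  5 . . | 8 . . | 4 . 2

Step 1. [r5c1∈{3}] r5c1 is down to just 3. So r5c1=3.
Step 2. [r7c2∈{9}] nothing but 9 survives at r7c2. So r7c2=9.
Step 3. [r6c7∈{3,6,8}] r6c7 is the only open cell in col 7 admitting 6 ⇒ r6c7=6.
Step 4. [r4c1∈{9}] r4c1 is down to just 9. So r4c1=9.
Step 5. [r5c9∈{8}] nothing but 8 survives at r5c9. So r5c9=8.
Step 6. [r3c8∈{3,8,9}] across col 8, 8 lands solely at r3c8, so r3c8=8.
Step 7. [r7c3∈{7}] r7c3 has the single candidate 7. So r7c3=7.
Step 8. [r6c9∈{3}] r6c9 has the single candidate 3 ⇒ r6c9=3.
Step 9. [r4c2∈{4,6,8}] col 2 places 4 nowhere but r4c2, so r4c2=4.
Step 10. [r9c2∈{3,6}] r9c2 is the only open cell in col 2 admitting 6, so r9c2=6.
Step 11. [r9c3∈{3}] r9c3 is down to just 3, so r9c3=3.
Step 12. [r9c8∈{9}] r9c8 has the single candidate 9 ⇒ r9c8=9.
Step 13. [r9c5∈{7}] nothing but 7 survives at r9c5, so r9c5=7.
Step 14. [r4c3∈{2,6,8}] in row 4, 2 fits only at r4c3, so r4c3=2.
Step 15. [r7c4∈{5}] r7c4's peers cover all but 5. So r7c4=5.
Step 16. [r8c5∈{9}] r8c5's peers cover all but 9. So r8c5=9.
Step 17. [r7c9∈{1}] r7c9 is down to just 1 ⇒ r7c9=1.
Step 18. [r1c9∈{9}] only 9 remains possible at r1c9 ⇒ r1c9=9.
Step 19. [r3c3∈{5,9}] in row 3, 9 fits only at r3c3, so r3c3=9.
Step 20. [r2c6∈{2,8,9}] r2c6 is the only open cell in row 2 admitting 2, so r2c6=2.
Step 21. [r6c6∈{7,8,9}] col 6 places 9 nowhere but r6c6. So r6c6=9.
Step 22. [r1c6∈{7,8}] in col 6, 7 fits only at r1c6 ⇒ r1c6=7.
Step 23. [r1c4∈{3}] r1c4 is down to just 3. So r1c4=3.
Step 24. [r1c3∈{1,8}] r1c3 is the only open cell in row 1 admitting 8, so r1c3=8.
Step 25. [r2c7∈{1,3}] box 3 places 3 nowhere but r2c7 ⇒ r2c7=3.
Step 26. [r2c2∈{5}] nothing but 5 survives at r2c2. So r2c2=5.
Step 27. [r4c6∈{6,8}] in col 6, 8 fits only at r4c6 ⇒ r4c6=8.
Step 28. [r5c3∈{6}] only 6 remains possible at r5c3 ⇒ r5c3=6.
Step 29. [r6c3∈{1,5}] r6c3 is the only open cell in row 6 admitting 5. So r6c3=5.
Step 30. [r8c8∈{3}] r8c8 has the single candidate 3. So r8c8=3.
Step 31. [r1c7∈{1}] r1c7's peers cover all but 1 ⇒ r1c7=1.
Step 32. [r6c1∈{1}] r6c1's peers cover all but 1. So r6c1=1.
Step 33. [r8c3∈{4}] only 4 remains possible at r8c3, so r8c3=4.
Step 34. [r8c7∈{7}] r8c7's peers cover all but 7, so r8c7=7.
Step 35. [r2c4∈{9}] nothing but 9 survives at r2c4 ⇒ r2c4=9.
Step 36. [r4c4∈{6}] r4c4 has the single candidate 6. So r4c4=6.
Step 37. [r2c3∈{1}] only 1 remains possible at r2c3. So r2c3=1.
Step 38. [r3c1∈{7}] r3c1's peers cover all but 7, so r3c1=7.
Step 39. [r8c6∈{6}] r8c6's peers cover all but 6, so r8c6=6.
Step 40. [r2c9∈{4}] nothing but 4 survives at r2c9 ⇒ r2c9=4.
Step 41. [r4c5∈{3}] nothing but 3 survives at r4c5, so r4c5=3.
Step 42. [r3c2∈{3}] only 3 remains possible at r3c2 ⇒ r3c2=3.
Step 43. [r6c2∈{8}] r6c2 is down to just 8. So r6c2=8.
Step 44. [r5c4∈{4}] only 4 remains possible at r5c4, so r5c4=4.
Step 45. [r3c5∈{5}] r3c5 is down to just 5, so r3c5=5.
Step 46. [r3c9∈{6}] r3c9 is down to just 6, so r3c9=6.
Step 47. [r2c5∈{8}] r2c5 is down to just 8 ⇒ r2c5=8.
Step 48. [r6c4∈{7}] r6c4 is down to just 7 ⇒ r6c4=7.
Step 49. [r9c6∈{1}] r9c6 has the single candidate 1. So r9c6=1.
Step 50. [r7c7∈{8}] nothing but 8 survives at r7c7. So r7c7=8.
Step 51. [r5c8∈{2}] nothing but 2 survives at r5c8. So r5c8=2.
Step 52. [r8c9∈{5}] r8c9 is down to just 5 ⇒ r8c9=5.

Answer: 4 2 8 3 6 7 1 5 9 / 6 5 1 9 8 2 3 7 4 / 7 3 9 1 5 4 2 8 6 / 9 4 2 6 3 8 5 1 7 / 3 7 6 4 1 5 9 2 8 / 1 8 5 7 2 9 6 4 3 / 2 9 7 5 4 3 8 6 1 / 8 1 4 2 9 6 7 3 5 / 5 6 3 8 7 1 4 9 2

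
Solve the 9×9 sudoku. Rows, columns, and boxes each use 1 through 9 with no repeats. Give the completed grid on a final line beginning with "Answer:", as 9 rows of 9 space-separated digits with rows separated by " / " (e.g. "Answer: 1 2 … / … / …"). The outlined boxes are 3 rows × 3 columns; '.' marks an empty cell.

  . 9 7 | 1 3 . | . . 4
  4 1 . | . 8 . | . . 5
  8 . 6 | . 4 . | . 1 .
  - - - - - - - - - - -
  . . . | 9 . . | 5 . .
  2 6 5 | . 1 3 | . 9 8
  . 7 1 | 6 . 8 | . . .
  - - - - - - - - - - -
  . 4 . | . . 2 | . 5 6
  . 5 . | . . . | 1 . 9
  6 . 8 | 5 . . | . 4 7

Step 1. [r4c1∈{3}] nothing but 3 survives at r4c1, so r4c1=3.
Step 2. [r4c8∈{2,6,7}] r4c8 is the only open cell in row 4 admitting 6. So r4c8=6.
Step 3. [r2c8∈{2,3,7}] r2c8 is the only open cell in col 8 admitting 7. So r2c8=7.
Step 4. [r8c1∈{7}] r8c1 has the single candidate 7, so r8c1=7.
Step 5. [r6c7∈{2,3,4}] row 6 places 4 nowhere but r6c7, so r6c7=4.
Step 6. [r7c3∈{3,9}] r7c3 is the only open cell in col 3 admitting 9. So r7c3=9.
Step 7. [r5c4∈{4,7}] in row 5, 4 fits only at r5c4 ⇒ r5c4=4.
Step 8. [r2c4∈{2}] r2c4 has the single candidate 2. So r2c4=2.
Step 9. [r3c2∈{2,3}] in box 1, 2 fits only at r3c2. So r3c2=2.
Step 10. [r3c6∈{5,7,9}] row 3 places 5 nowhere but r3c6, so r3c6=5.
Step 11. [r9c7∈{2,3}] across row 9, 2 lands solely at r9c7. So r9c7=2.
Step 12. [r3c9∈{3}] only 3 remains possible at r3c9, so r3c9=3.
Step 13. [r6c9∈{2}] only 2 remains possible at r6c9. So r6c9=2.
Step 14. [r7c7∈{3,8}] 3 has one home in col 7: r7c7, so r7c7=3.
Step 15. [r1c6∈{6}] nothing but 6 survives at r1c6 ⇒ r1c6=6.
Step 16. [r8c8∈{8}] nothing but 8 survives at r8c8. So r8c8=8.
Step 17. [r2c6∈{9}] r2c6 is down to just 9. So r2c6=9.
Step 18. [r7c5∈{7}] only 7 remains possible at r7c5, so r7c5=7.
Step 19. [r8c4∈{3}] r8c4 has the single candidate 3. So r8c4=3.
Step 20. [r6c5∈{5}] r6c5 is down to just 5. So r6c5=5.
Step 21. [r3c4∈{7}] nothing but 7 survives at r3c4 ⇒ r3c4=7.
Step 22. [r5c7∈{7}] r5c7's peers cover all but 7, so r5c7=7.
Step 23. [r8c3∈{2}] r8c3's peers cover all but 2. So r8c3=2.
Step 24. [r6c1∈{9}] only 9 remains possible at r6c1 ⇒ r6c1=9.
Step 25. [r9c2∈{3}] nothing but 3 survives at r9c2 ⇒ r9c2=3.
Step 26. [r7c1∈{1}] r7c1's peers cover all but 1 ⇒ r7c1=1.
Step 27. [r1c8∈{2}] r1c8's peers cover all but 2. So r1c8=2.
Step 28. [r1c7∈{8}] r1c7's peers cover all but 8. So r1c7=8.
Step 29. [r2c3∈{3}] r2c3 is down to just 3 ⇒ r2c3=3.
Step 30. [r7c4∈{8}] nothing but 8 survives at r7c4, so r7c4=8.
Step 31. [r6c8∈{3}] r6c8 has the single candidate 3. So r6c8=3.
Step 32. [r4c5∈{2}] only 2 remains possible at r4c5. So r4c5=2.
Step 33. [r3c7∈{9}] r3c7 has the single candidate 9 ⇒ r3c7=9.
Step 34. [r1c1∈{5}] nothing but 5 survives at r1c1, so r1c1=5.
Step 35. [r4c6∈{7}] only 7 remains possible at r4c6. So r4c6=7.
Step 36. [r8c6∈{4}] r8c6's peers cover all but 4. So r8c6=4.
Step 37. [r4c9∈{1}] nothing but 1 survives at r4c9. So r4c9=1.
Step 38. [r2c7∈{6}] r2c7 is down to just 6, so r2c7=6.
Step 39. [r8c5∈{6}] r8c5 is down to just 6, so r8c5=6.
Step 40. [r4c3∈{4}] r4c3 has the single candidate 4 ⇒ r4c3=4.
Step 41. [r9c6∈{1}] only 1 remains possible at r9c6, so r9c6=1.
Step 42. [r9c5∈{9}] r9c5 is down to just 9. So r9c5=9.
Step 43. [r4c2∈{8}] r4c2's peers cover all but 8, so r4c2=8.

Answer: 5 9 7 1 3 6 8 2 4 / 4 1 3 2 8 9 6 7 5 / 8 2 6 7 4 5 9 1 3 / 3 8 4 9 2 7 5 6 1 / 2 6 5 4 1 3 7 9 8 / 9 7 1 6 5 8 4 3 2 / 1 4 9 8 7 2 3 5 6 / 7 5 2 3 6 4 1 8 9 / 6 3 8 5 9 1 2 4 7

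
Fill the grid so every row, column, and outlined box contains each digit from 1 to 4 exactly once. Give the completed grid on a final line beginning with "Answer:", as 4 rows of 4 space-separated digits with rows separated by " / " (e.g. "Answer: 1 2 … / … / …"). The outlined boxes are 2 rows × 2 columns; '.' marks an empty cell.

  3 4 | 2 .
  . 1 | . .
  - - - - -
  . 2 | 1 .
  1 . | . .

Step 1. [r3c4∈{3,4}] across row 3, 3 lands solely at r3c4. So r3c4=3.
Step 2. [r4c3∈{4}] r4c3's peers cover all but 4. So r4c3=4.
Step 3. [r2c1∈{2}] only 2 remains possible at r2c1 ⇒ r2c1=2.
Step 4. [r2c4∈{4}] r2c4 has the single candidate 4, so r2c4=4.
Step 5. [r1c4∈{1}] nothing but 1 survives at r1c4 ⇒ r1c4=1.
Step 6. [r4c4∈{2}] r4c4 has the single candidate 2 ⇒ r4c4=2.
Step 7. [r4c2∈{3}] r4c2's peers cover all but 3, so r4c2=3.
Step 8. [r3c1∈{4}] r3c1 is down to just 4 ⇒ r3c1=4.
Step 9. [r2c3∈{3}] r2c3 has the single candidate 3, so r2c3=3.

Answer: 3 4 2 1 / 2 1 3 4 / 4 2 1 3 / 1 3 4 2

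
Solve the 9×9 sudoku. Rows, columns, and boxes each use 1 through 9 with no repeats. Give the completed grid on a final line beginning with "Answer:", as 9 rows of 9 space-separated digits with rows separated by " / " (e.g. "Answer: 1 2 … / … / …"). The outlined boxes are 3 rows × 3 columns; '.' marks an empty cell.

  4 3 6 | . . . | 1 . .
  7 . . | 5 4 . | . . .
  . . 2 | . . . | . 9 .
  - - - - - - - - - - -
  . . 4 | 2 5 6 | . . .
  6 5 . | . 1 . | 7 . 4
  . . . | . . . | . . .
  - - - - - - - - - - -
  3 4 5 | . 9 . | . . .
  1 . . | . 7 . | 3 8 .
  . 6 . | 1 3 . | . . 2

Step 1. [r6c5∈{8}] r6c5 is down to just 8, so r6c5=8.
Step 2. [r7c7∈{6}] only 6 remains possible at r7c7, so r7c7=6.
Step 3. [r8c3∈{9}] r8c3 is down to just 9 ⇒ r8c3=9.
Step 4. [r8c9∈{5}] r8c9 has the single candidate 5, so r8c9=5.
Step 5. [r5c3∈{3,8}] 8 has one home in row 5: r5c3 ⇒ r5c3=8.
Step 6. [r6c3∈{1,3,7}] across col 3, 3 lands solely at r6c3 ⇒ r6c3=3.
Step 7. [r2c2∈{1,8,9}] in box 1, 9 fits only at r2c2 ⇒ r2c2=9.
Step 8. [r3c2∈{1,8}] across col 2, 8 lands solely at r3c2, so r3c2=8.
Step 9. [r5c8∈{2,3}] r5c8 is the only open cell in row 5 admitting 2, so r5c8=2.
Step 10. [r7c6∈{2,8}] 2 has one home in row 7: r7c6. So r7c6=2.
Step 11. [r9c8∈{4,7}] col 8 places 4 nowhere but r9c8. So r9c8=4.
Step 12. [r3c6∈{1,3,7}] across row 3, 1 lands solely at r3c6 ⇒ r3c6=1.
Step 13. [r1c8∈{5,7}] in row 1, 5 fits only at r1c8 ⇒ r1c8=5.
Step 14. [r4c1∈{9}] r4c1 has the single candidate 9. So r4c1=9.
Step 15. [r6c9∈{1,6,9}] 9 has one home in col 9: r6c9. So r6c9=9.
Step 16. [r8c4∈{4,6}] r8c4 is the only open cell in row 8 admitting 6. So r8c4=6.
Step 17. [r4c7∈{8}] nothing but 8 survives at r4c7. So r4c7=8.
Step 18. [r4c2∈{1,7}] in row 4, 7 fits only at r4c2 ⇒ r4c2=7.
Step 19. [r6c2∈{1,2}] r6c2 is the only open cell in col 2 admitting 1. So r6c2=1.
Step 20. [r7c8∈{1,7}] col 8 places 7 nowhere but r7c8 ⇒ r7c8=7.
Step 21. [r6c4∈{4,7}] col 4 places 4 nowhere but r6c4, so r6c4=4.
Step 22. [r7c4∈{8}] r7c4 has the single candidate 8. So r7c4=8.
Step 23. [r4c8∈{1,3}] across col 8, 1 lands solely at r4c8, so r4c8=1.
Step 24. [r2c8∈{3,6}] col 8 places 3 nowhere but r2c8. So r2c8=3.
Step 25. [r2c6∈{8}] r2c6 is down to just 8 ⇒ r2c6=8.
Step 26. [r3c4∈{3,7}] row 3 places 3 nowhere but r3c4. So r3c4=3.
Step 27. [r1c4∈{7,9}] in col 4, 7 fits only at r1c4, so r1c4=7.
Step 28. [r1c6∈{9}] only 9 remains possible at r1c6, so r1c6=9.
Step 29. [r3c9∈{6,7}] 7 has one home in row 3: r3c9. So r3c9=7.
Step 30. [r2c7∈{2}] only 2 remains possible at r2c7 ⇒ r2c7=2.
Step 31. [r8c6∈{4}] only 4 remains possible at r8c6. So r8c6=4.
Step 32. [r7c9∈{1}] r7c9's peers cover all but 1 ⇒ r7c9=1.
Step 33. [r6c1∈{2}] r6c1's peers cover all but 2. So r6c1=2.
Step 34. [r3c7∈{4}] only 4 remains possible at r3c7, so r3c7=4.
Step 35. [r6c8∈{6}] r6c8's peers cover all but 6, so r6c8=6.
Step 36. [r9c6∈{5}] nothing but 5 survives at r9c6 ⇒ r9c6=5.
Step 37. [r6c6∈{7}] r6c6's peers cover all but 7, so r6c6=7.
Step 38. [r4c9∈{3}] nothing but 3 survives at r4c9, so r4c9=3.
Step 39. [r9c7∈{9}] r9c7 has the single candidate 9, so r9c7=9.
Step 40. [r2c9∈{6}] r2c9 has the single candidate 6 ⇒ r2c9=6.
Step 41. [r1c9∈{8}] r1c9 has the single candidate 8 ⇒ r1c9=8.
Step 42. [r6c7∈{5}] r6c7 has the single candidate 5 ⇒ r6c7=5.
Step 43. [r1c5∈{2}] nothing but 2 survives at r1c5, so r1c5=2.
Step 44. [r9c3∈{7}] r9c3 has the single candidate 7 ⇒ r9c3=7.
Step 45. [r5c4∈{9}] only 9 remains possible at r5c4, so r5c4=9.
Step 46. [r9c1∈{8}] nothing but 8 survives at r9c1, so r9c1=8.
Step 47. [r3c1∈{5}] r3c1 is down to just 5. So r3c1=5.
Step 48. [r5c6∈{3}] r5c6 has the single candidate 3. So r5c6=3.
Step 49. [r2c3∈{1}] only 1 remains possible at r2c3, so r2c3=1.
Step 50. [r3c5∈{6}] r3c5's peers cover all but 6, so r3c5=6.
Step 51. [r8c2∈{2}] r8c2 has the single candidate 2, so r8c2=2.

Answer: 4 3 6 7 2 9 1 5 8 / 7 9 1 5 4 8 2 3 6 / 5 8 2 3 6 1 4 9 7 / 9 7 4 2 5 6 8 1 3 / 6 5 8 9 1 3 7 2 4 / 2 1 3 4 8 7 5 6 9 / 3 4 5 8 9 2 6 7 1 / 1 2 9 6 7 4 3 8 5 / 8 6 7 1 3 5 9 4 2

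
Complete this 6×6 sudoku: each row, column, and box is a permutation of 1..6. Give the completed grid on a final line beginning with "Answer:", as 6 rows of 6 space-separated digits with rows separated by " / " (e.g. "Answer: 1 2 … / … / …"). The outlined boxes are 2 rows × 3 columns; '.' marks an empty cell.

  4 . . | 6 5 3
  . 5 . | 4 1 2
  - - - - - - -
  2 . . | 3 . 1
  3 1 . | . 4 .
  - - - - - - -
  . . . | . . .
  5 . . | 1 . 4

Step 1. [r3c5∈{6}] only 6 remains possible at r3c5, so r3c5=6.
Step 2. [r4c3∈{5,6}] row 4 places 6 nowhere but r4c3, so r4c3=6.
Step 3. [r6c2∈{2,3,6}] 6 has one home in row 6: r6c2, so r6c2=6.
Step 4. [r5c2∈{2,3,4}] in col 2, 3 fits only at r5c2 ⇒ r5c2=3.
Step 5. [r5c5∈{2}] nothing but 2 survives at r5c5. So r5c5=2.
Step 6. [r1c3∈{1,2}] r1c3 is the only open cell in row 1 admitting 1 ⇒ r1c3=1.
Step 7. [r5c4∈{5}] r5c4 has the single candidate 5. So r5c4=5.
Step 8. [r5c3∈{4}] r5c3 is down to just 4. So r5c3=4.
Step 9. [r4c6∈{5}] nothing but 5 survives at r4c6. So r4c6=5.
Step 10. [r6c3∈{2}] r6c3's peers cover all but 2, so r6c3=2.
Step 11. [r2c3∈{3}] r2c3 has the single candidate 3 ⇒ r2c3=3.
Step 12. [r1c2∈{2}] r1c2 has the single candidate 2 ⇒ r1c2=2.
Step 13. [r3c2∈{4}] r3c2's peers cover all but 4. So r3c2=4.
Step 14. [r5c6∈{6}] r5c6 is down to just 6, so r5c6=6.
Step 15. [r4c4∈{2}] r4c4's peers cover all but 2 ⇒ r4c4=2.
Step 16. [r6c5∈{3}] r6c5's peers cover all but 3 ⇒ r6c5=3.
Step 17. [r5c1∈{1}] r5c1 has the single candidate 1, so r5c1=1.
Step 18. [r3c3∈{5}] r3c3's peers cover all but 5. So r3c3=5.
Step 19. [r2c1∈{6}] r2c1 is down to just 6 ⇒ r2c1=6.

Answer: 4 2 1 6 5 3 / 6 5 3 4 1 2 / 2 4 5 3 6 1 / 3 1 6 2 4 5 / 1 3 4 5 2 6 / 5 6 2 1 3 4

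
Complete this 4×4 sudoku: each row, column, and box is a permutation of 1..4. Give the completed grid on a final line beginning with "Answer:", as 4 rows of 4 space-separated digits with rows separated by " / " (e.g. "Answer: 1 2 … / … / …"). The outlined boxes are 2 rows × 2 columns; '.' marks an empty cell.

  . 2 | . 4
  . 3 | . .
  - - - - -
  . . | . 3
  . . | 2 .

Step 1. [r4c4∈{1}] nothing but 1 survives at r4c4. So r4c4=1.
Step 2. [r1c1∈{1}] r1c1 has the single candidate 1 ⇒ r1c1=1.
Step 3. [r4c2∈{4}] r4c2 has the single candidate 4. So r4c2=4.
Step 4. [r3c2∈{1}] nothing but 1 survives at r3c2. So r3c2=1.
Step 5. [r1c3∈{3}] r1c3 has the single candidate 3 ⇒ r1c3=3.
Step 6. [r2c3∈{1}] r2c3 has the single candidate 1. So r2c3=1.
Step 7. [r2c1∈{4}] r2c1's peers cover all but 4. So r2c1=4.
Step 8. [r3c3∈{4}] r3c3 is down to just 4. So r3c3=4.
Step 9. [r4c1∈{3}] only 3 remains possible at r4c1 ⇒ r4c1=3.
Step 10. [r3c1∈{2}] only 2 remains possible at r3c1, so r3c1=2.
Step 11. [r2c4∈{2}] only 2 remains possible at r2c4. So r2c4=2.

Answer: 1 2 3 4 / 4 3 1 2 / 2 1 4 3 / 3 4 2 1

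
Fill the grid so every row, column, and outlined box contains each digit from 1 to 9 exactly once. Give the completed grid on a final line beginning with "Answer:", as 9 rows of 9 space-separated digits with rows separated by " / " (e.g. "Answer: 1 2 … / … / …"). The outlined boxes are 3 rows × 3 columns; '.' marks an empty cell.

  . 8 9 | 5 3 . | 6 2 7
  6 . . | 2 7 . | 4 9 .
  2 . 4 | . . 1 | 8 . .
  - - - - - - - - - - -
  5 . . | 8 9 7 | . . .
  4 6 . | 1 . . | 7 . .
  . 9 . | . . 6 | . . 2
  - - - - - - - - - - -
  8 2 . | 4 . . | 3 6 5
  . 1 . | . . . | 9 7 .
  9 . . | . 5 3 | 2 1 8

Step 1. [r4c2∈{3}] r4c2 is down to just 3. So r4c2=3.
Step 2. [r2c3∈{1,3,5}] 3 has one home in box 1: r2c3 ⇒ r2c3=3.
Step 3. [r3c8∈{3,5}] across box 3, 5 lands solely at r3c8 ⇒ r3c8=5.
Step 4. [r8c4∈{6}] r8c4 has the single candidate 6 ⇒ r8c4=6.
Step 5. [r7c3∈{7}] only 7 remains possible at r7c3, so r7c3=7.
Step 6. [r4c7∈{1}] r4c7 is down to just 1 ⇒ r4c7=1.
Step 7. [r5c5∈{2}] r5c5 has the single candidate 2. So r5c5=2.
Step 8. [r5c3∈{8}] only 8 remains possible at r5c3 ⇒ r5c3=8.
Step 9. [r5c8∈{3}] r5c8's peers cover all but 3. So r5c8=3.
Step 10. [r4c8∈{4}] r4c8's peers cover all but 4 ⇒ r4c8=4.
Step 11. [r8c6∈{2,8}] r8c6 is the only open cell in row 8 admitting 2 ⇒ r8c6=2.
Step 12. [r1c1∈{1}] nothing but 1 survives at r1c1. So r1c1=1.
Step 13. [r3c5∈{6}] nothing but 6 survives at r3c5 ⇒ r3c5=6.
Step 14. [r9c3∈{6}] r9c3 is down to just 6, so r9c3=6.
Step 15. [r6c5∈{4}] r6c5 has the single candidate 4, so r6c5=4.
Step 16. [r4c9∈{6}] r4c9 has the single candidate 6, so r4c9=6.
Step 17. [r6c7∈{5}] r6c7 has the single candidate 5, so r6c7=5.
Step 18. [r9c2∈{4}] r9c2 is down to just 4. So r9c2=4.
Step 19. [r2c2∈{5}] only 5 remains possible at r2c2 ⇒ r2c2=5.
Step 20. [r6c4∈{3}] r6c4 is down to just 3, so r6c4=3.
Step 21. [r6c8∈{8}] nothing but 8 survives at r6c8. So r6c8=8.
Step 22. [r4c3∈{2}] r4c3 is down to just 2. So r4c3=2.
Step 23. [r6c3∈{1}] nothing but 1 survives at r6c3, so r6c3=1.
Step 24. [r5c9∈{9}] r5c9's peers cover all but 9. So r5c9=9.
Step 25. [r1c6∈{4}] r1c6 has the single candidate 4. So r1c6=4.
Step 26. [r3c2∈{7}] r3c2's peers cover all but 7. So r3c2=7.
Step 27. [r8c1∈{3}] r8c1 is down to just 3 ⇒ r8c1=3.
Step 28. [r8c5∈{8}] nothing but 8 survives at r8c5. So r8c5=8.
Step 29. [r3c9∈{3}] r3c9 is down to just 3 ⇒ r3c9=3.
Step 30. [r2c9∈{1}] nothing but 1 survives at r2c9, so r2c9=1.
Step 31. [r2c6∈{8}] r2c6 has the single candidate 8. So r2c6=8.
Step 32. [r5c6∈{5}] r5c6's peers cover all but 5, so r5c6=5.
Step 33. [r8c3∈{5}] r8c3 has the single candidate 5, so r8c3=5.
Step 34. [r3c4∈{9}] r3c4's peers cover all but 9. So r3c4=9.
Step 35. [r9c4∈{7}] r9c4 has the single candidate 7 ⇒ r9c4=7.
Step 36. [r8c9∈{4}] only 4 remains possible at r8c9, so r8c9=4.
Step 37. [r6c1∈{7}] nothing but 7 survives at r6c1, so r6c1=7.
Step 38. [r7c6∈{9}] only 9 remains possible at r7c6 ⇒ r7c6=9.
Step 39. [r7c5∈{1}] r7c5's peers cover all but 1. So r7c5=1.

Answer: 1 8 9 5 3 4 6 2 7 / 6 5 3 2 7 8 4 9 1 / 2 7 4 9 6 1 8 5 3 / 5 3 2 8 9 7 1 4 6 / 4 6 8 1 2 5 7 3 9 / 7 9 1 3 4 6 5 8 2 / 8 2 7 4 1 9 3 6 5 / 3 1 5 6 8 2 9 7 4 / 9 4 6 7 5 3 2 1 8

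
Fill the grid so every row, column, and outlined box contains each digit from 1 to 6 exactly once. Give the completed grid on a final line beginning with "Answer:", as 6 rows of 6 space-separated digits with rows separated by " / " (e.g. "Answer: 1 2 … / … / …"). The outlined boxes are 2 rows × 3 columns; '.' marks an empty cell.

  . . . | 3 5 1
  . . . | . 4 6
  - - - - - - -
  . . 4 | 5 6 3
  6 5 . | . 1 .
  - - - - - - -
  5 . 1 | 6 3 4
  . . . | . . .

Step 1. [r5c2∈{2}] r5c2's peers cover all but 2 ⇒ r5c2=2.
Step 2. [r3c1∈{1,2}] across row 3, 2 lands solely at r3c1 ⇒ r3c1=2.
Step 3. [r2c4∈{2}] nothing but 2 survives at r2c4, so r2c4=2.
Step 4. [r1c1∈{4}] r1c1 has the single candidate 4 ⇒ r1c1=4.
Step 5. [r6c1∈{3}] nothing but 3 survives at r6c1 ⇒ r6c1=3.
Step 6. [r1c2∈{6}] r1c2 is down to just 6, so r1c2=6.
Step 7. [r2c2∈{1,3}] across col 2, 3 lands solely at r2c2. So r2c2=3.
Step 8. [r6c5∈{2}] r6c5 has the single candidate 2. So r6c5=2.
Step 9. [r6c3∈{6}] r6c3's peers cover all but 6, so r6c3=6.
Step 10. [r1c3∈{2}] r1c3 is down to just 2. So r1c3=2.
Step 11. [r6c4∈{1}] only 1 remains possible at r6c4. So r6c4=1.
Step 12. [r2c3∈{5}] only 5 remains possible at r2c3. So r2c3=5.
Step 13. [r4c4∈{4}] r4c4's peers cover all but 4, so r4c4=4.
Step 14. [r6c2∈{4}] nothing but 4 survives at r6c2 ⇒ r6c2=4.
Step 15. [r3c2∈{1}] r3c2 has the single candidate 1. So r3c2=1.
Step 16. [r4c3∈{3}] r4c3 has the single candidate 3, so r4c3=3.
Step 17. [r2c1∈{1}] nothing but 1 survives at r2c1 ⇒ r2c1=1.
Step 18. [r6c6∈{5}] r6c6 has the single candidate 5, so r6c6=5.
Step 19. [r4c6∈{2}] only 2 remains possible at r4c6, so r4c6=2.

Answer: 4 6 2 3 5 1 / 1 3 5 2 4 6 / 2 1 4 5 6 3 / 6 5 3 4 1 2 / 5 2 1 6 3 4 / 3 4 6 1 2 5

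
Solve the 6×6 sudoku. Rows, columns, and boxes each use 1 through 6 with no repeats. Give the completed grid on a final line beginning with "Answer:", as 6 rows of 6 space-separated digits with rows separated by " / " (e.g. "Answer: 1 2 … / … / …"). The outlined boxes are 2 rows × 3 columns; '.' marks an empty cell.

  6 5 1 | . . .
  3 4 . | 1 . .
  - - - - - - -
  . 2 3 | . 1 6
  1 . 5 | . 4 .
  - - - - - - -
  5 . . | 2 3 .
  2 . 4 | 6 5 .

Step 1. [r4c6∈{2,3}] in row 4, 2 fits only at r4c6 ⇒ r4c6=2.
Step 2. [r1c6∈{3,4}] col 6 places 3 nowhere but r1c6 ⇒ r1c6=3.
Step 3. [r6c6∈{1}] r6c6's peers cover all but 1, so r6c6=1.
Step 4. [r2c5∈{2,6}] row 2 places 6 nowhere but r2c5, so r2c5=6.
Step 5. [r5c2∈{1,6}] 1 has one home in row 5: r5c2. So r5c2=1.
Step 6. [r4c2∈{6}] r4c2's peers cover all but 6. So r4c2=6.
Step 7. [r2c3∈{2}] only 2 remains possible at r2c3. So r2c3=2.
Step 8. [r5c6∈{4}] r5c6 has the single candidate 4. So r5c6=4.
Step 9. [r6c2∈{3}] r6c2 is down to just 3. So r6c2=3.
Step 10. [r3c1∈{4}] only 4 remains possible at r3c1 ⇒ r3c1=4.
Step 11. [r2c6∈{5}] only 5 remains possible at r2c6. So r2c6=5.
Step 12. [r4c4∈{3}] r4c4 has the single candidate 3 ⇒ r4c4=3.
Step 13. [r3c4∈{5}] nothing but 5 survives at r3c4. So r3c4=5.
Step 14. [r1c5∈{2}] r1c5's peers cover all but 2, so r1c5=2.
Step 15. [r5c3∈{6}] r5c3's peers cover all but 6. So r5c3=6.
Step 16. [r1c4∈{4}] nothing but 4 survives at r1c4 ⇒ r1c4=4.

Answer: 6 5 1 4 2 3 / 3 4 2 1 6 5 / 4 2 3 5 1 6 / 1 6 5 3 4 2 / 5 1 6 2 3 4 / 2 3 4 6 5 1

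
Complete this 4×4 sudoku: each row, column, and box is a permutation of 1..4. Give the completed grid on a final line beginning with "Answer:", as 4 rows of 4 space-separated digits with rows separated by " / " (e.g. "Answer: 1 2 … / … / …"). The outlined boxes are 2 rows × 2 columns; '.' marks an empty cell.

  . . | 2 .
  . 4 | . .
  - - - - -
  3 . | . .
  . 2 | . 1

Step 1. [r1c2∈{1,3}] in col 2, 3 fits only at r1c2 ⇒ r1c2=3.
Step 2. [r2c3∈{1,3}] 1 has one home in col 3: r2c3. So r2c3=1.
Step 3. [r3c3∈{4}] nothing but 4 survives at r3c3, so r3c3=4.
Step 4. [r2c1∈{2}] r2c1 is down to just 2. So r2c1=2.
Step 5. [r3c4∈{2}] r3c4 has the single candidate 2. So r3c4=2.
Step 6. [r1c4∈{4}] r1c4's peers cover all but 4. So r1c4=4.
Step 7. [r1c1∈{1}] nothing but 1 survives at r1c1. So r1c1=1.
Step 8. [r4c1∈{4}] nothing but 4 survives at r4c1. So r4c1=4.
Step 9. [r4c3∈{3}] only 3 remains possible at r4c3. So r4c3=3.
Step 10. [r3c2∈{1}] r3c2 is down to just 1, so r3c2=1.
Step 11. [r2c4∈{3}] only 3 remains possible at r2c4. So r2c4=3.

Answer: 1 3 2 4 / 2 4 1 3 / 3 1 4 2 / 4 2 3 1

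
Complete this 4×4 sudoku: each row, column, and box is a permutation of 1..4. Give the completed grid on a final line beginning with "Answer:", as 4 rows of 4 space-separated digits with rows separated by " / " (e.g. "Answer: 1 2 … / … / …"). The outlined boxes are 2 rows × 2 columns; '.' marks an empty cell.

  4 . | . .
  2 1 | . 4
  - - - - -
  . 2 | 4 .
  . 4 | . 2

Step 1. [r2c3∈{3}] r2c3 has the single candidate 3. So r2c3=3.
Step 2. [r4c3∈{1}] r4c3's peers cover all but 1, so r4c3=1.
Step 3. [r4c1∈{3}] nothing but 3 survives at r4c1 ⇒ r4c1=3.
Step 4. [r3c1∈{1}] r3c1 is down to just 1, so r3c1=1.
Step 5. [r1c4∈{1}] r1c4 has the single candidate 1 ⇒ r1c4=1.
Step 6. [r3c4∈{3}] nothing but 3 survives at r3c4. So r3c4=3.
Step 7. [r1c3∈{2}] only 2 remains possible at r1c3 ⇒ r1c3=2.
Step 8. [r1c2∈{3}] r1c2 has the single candidate 3. So r1c2=3.

Answer: 4 3 2 1 / 2 1 3 4 / 1 2 4 3 / 3 4 1 2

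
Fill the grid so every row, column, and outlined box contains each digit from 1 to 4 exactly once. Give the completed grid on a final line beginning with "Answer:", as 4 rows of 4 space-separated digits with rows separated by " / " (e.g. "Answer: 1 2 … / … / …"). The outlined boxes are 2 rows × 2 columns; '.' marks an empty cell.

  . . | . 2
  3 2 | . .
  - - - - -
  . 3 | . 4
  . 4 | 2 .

Step 1. [r3c3∈{1}] only 1 remains possible at r3c3 ⇒ r3c3=1.
Step 2. [r1c1∈{1,4}] in col 1, 4 fits only at r1c1. So r1c1=4.
Step 3. [r1c2∈{1}] r1c2 has the single candidate 1. So r1c2=1.
Step 4. [r4c4∈{3}] r4c4's peers cover all but 3 ⇒ r4c4=3.
Step 5. [r1c3∈{3}] r1c3 has the single candidate 3 ⇒ r1c3=3.
Step 6. [r4c1∈{1}] r4c1's peers cover all but 1 ⇒ r4c1=1.
Step 7. [r3c1∈{2}] only 2 remains possible at r3c1 ⇒ r3c1=2.
Step 8. [r2c3∈{4}] r2c3 is down to just 4, so r2c3=4.
Step 9. [r2c4∈{1}] r2c4 is down to just 1 ⇒ r2c4=1.

Answer: 4 1 3 2 / 3 2 4 1 / 2 3 1 4 / 1 4 2 3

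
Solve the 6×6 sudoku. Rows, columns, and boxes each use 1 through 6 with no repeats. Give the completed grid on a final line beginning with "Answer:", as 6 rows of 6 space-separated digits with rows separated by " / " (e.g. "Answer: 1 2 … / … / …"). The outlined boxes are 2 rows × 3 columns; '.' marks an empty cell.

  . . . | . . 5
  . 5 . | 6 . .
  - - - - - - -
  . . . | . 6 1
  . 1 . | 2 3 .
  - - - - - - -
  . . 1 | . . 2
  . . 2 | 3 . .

Step 1. [r4c6∈{4}] only 4 remains possible at r4c6. So r4c6=4.
Step 2. [r6c5∈{1,4,5}] row 6 places 1 nowhere but r6c5. So r6c5=1.
Step 3. [r6c1∈{4,5,6}] in row 6, 5 fits only at r6c1. So r6c1=5.
Step 4. [r6c2∈{4,6}] row 6 places 4 nowhere but r6c2 ⇒ r6c2=4.
Step 5. [r2c1∈{1,2,3,4}] r2c1 is the only open cell in row 2 admitting 1. So r2c1=1.
Step 6. [r4c1∈{6}] nothing but 6 survives at r4c1 ⇒ r4c1=6.
Step 7. [r1c3∈{3,4,6}] 6 has one home in col 3: r1c3, so r1c3=6.
Step 8. [r5c1∈{3}] nothing but 3 survives at r5c1. So r5c1=3.
Step 9. [r1c2∈{2,3}] row 1 places 3 nowhere but r1c2, so r1c2=3.
Step 10. [r1c1∈{2,4}] r1c1 is the only open cell in box 1 admitting 2 ⇒ r1c1=2.
Step 11. [r1c5∈{4}] r1c5 is down to just 4 ⇒ r1c5=4.
Step 12. [r3c3∈{3,4,5}] across row 3, 3 lands solely at r3c3. So r3c3=3.
Step 13. [r5c4∈{4,5}] 4 has one home in row 5: r5c4. So r5c4=4.
Step 14. [r5c5∈{5}] r5c5 is down to just 5 ⇒ r5c5=5.
Step 15. [r2c3∈{4}] r2c3 has the single candidate 4, so r2c3=4.
Step 16. [r5c2∈{6}] r5c2 has the single candidate 6 ⇒ r5c2=6.
Step 17. [r2c6∈{3}] only 3 remains possible at r2c6, so r2c6=3.
Step 18. [r3c1∈{4}] nothing but 4 survives at r3c1 ⇒ r3c1=4.
Step 19. [r1c4∈{1}] nothing but 1 survives at r1c4. So r1c4=1.
Step 20. [r6c6∈{6}] r6c6 has the single candidate 6 ⇒ r6c6=6.
Step 21. [r4c3∈{5}] nothing but 5 survives at r4c3, so r4c3=5.
Step 22. [r2c5∈{2}] r2c5 is down to just 2, so r2c5=2.
Step 23. [r3c4∈{5}] r3c4 has the single candidate 5 ⇒ r3c4=5.
Step 24. [r3c2∈{2}] only 2 remains possible at r3c2, so r3c2=2.

Answer: 2 3 6 1 4 5 / 1 5 4 6 2 3 / 4 2 3 5 6 1 / 6 1 5 2 3 4 / 3 6 1 4 5 2 / 5 4 2 3 1 6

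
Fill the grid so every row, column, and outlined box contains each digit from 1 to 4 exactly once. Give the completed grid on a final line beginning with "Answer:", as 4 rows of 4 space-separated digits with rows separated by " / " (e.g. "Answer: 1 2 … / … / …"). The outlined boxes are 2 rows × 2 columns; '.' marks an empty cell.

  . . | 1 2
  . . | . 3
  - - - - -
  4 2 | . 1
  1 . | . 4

Step 1. [r1c2∈{3,4}] r1c2 is the only open cell in row 1 admitting 4. So r1c2=4.
Step 2. [r4c2∈{3}] only 3 remains possible at r4c2 ⇒ r4c2=3.
Step 3. [r1c1∈{3}] r1c1 is down to just 3 ⇒ r1c1=3.
Step 4. [r2c2∈{1}] r2c2 is down to just 1 ⇒ r2c2=1.
Step 5. [r4c3∈{2}] r4c3 has the single candidate 2, so r4c3=2.
Step 6. [r2c1∈{2}] r2c1's peers cover all but 2 ⇒ r2c1=2.
Step 7. [r2c3∈{4}] nothing but 4 survives at r2c3. So r2c3=4.
Step 8. [r3c3∈{3}] nothing but 3 survives at r3c3. So r3c3=3.

Answer: 3 4 1 2 / 2 1 4 3 / 4 2 3 1 / 1 3 2 4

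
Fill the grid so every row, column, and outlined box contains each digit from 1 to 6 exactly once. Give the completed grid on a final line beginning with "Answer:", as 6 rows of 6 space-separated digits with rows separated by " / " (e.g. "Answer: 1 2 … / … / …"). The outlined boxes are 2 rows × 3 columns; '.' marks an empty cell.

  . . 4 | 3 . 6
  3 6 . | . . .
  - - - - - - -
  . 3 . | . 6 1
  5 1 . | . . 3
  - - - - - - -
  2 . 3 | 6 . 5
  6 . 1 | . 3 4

Step 1. [r2c4∈{1,2,4,5}] 1 has one home in col 4: r2c4, so r2c4=1.
Step 2. [r1c2∈{2,5}] 2 has one home in col 2: r1c2 ⇒ r1c2=2.
Step 3. [r2c5∈{2,4,5}] across row 2, 4 lands solely at r2c5 ⇒ r2c5=4.
Step 4. [r4c5∈{2}] r4c5's peers cover all but 2. So r4c5=2.
Step 5. [r3c1∈{4}] r3c1's peers cover all but 4, so r3c1=4.
Step 6. [r1c1∈{1}] r1c1 is down to just 1. So r1c1=1.
Step 7. [r2c3∈{5}] r2c3 is down to just 5, so r2c3=5.
Step 8. [r4c4∈{4}] only 4 remains possible at r4c4 ⇒ r4c4=4.
Step 9. [r3c3∈{2}] r3c3 has the single candidate 2, so r3c3=2.
Step 10. [r4c3∈{6}] r4c3's peers cover all but 6 ⇒ r4c3=6.
Step 11. [r3c4∈{5}] only 5 remains possible at r3c4. So r3c4=5.
Step 12. [r5c5∈{1}] r5c5 is down to just 1, so r5c5=1.
Step 13. [r1c5∈{5}] r1c5 is down to just 5 ⇒ r1c5=5.
Step 14. [r6c2∈{5}] r6c2's peers cover all but 5. So r6c2=5.
Step 15. [r5c2∈{4}] r5c2 has the single candidate 4. So r5c2=4.
Step 16. [r2c6∈{2}] only 2 remains possible at r2c6, so r2c6=2.
Step 17. [r6c4∈{2}] only 2 remains possible at r6c4. So r6c4=2.

Answer: 1 2 4 3 5 6 / 3 6 5 1 4 2 / 4 3 2 5 6 1 / 5 1 6 4 2 3 / 2 4 3 6 1 5 / 6 5 1 2 3 4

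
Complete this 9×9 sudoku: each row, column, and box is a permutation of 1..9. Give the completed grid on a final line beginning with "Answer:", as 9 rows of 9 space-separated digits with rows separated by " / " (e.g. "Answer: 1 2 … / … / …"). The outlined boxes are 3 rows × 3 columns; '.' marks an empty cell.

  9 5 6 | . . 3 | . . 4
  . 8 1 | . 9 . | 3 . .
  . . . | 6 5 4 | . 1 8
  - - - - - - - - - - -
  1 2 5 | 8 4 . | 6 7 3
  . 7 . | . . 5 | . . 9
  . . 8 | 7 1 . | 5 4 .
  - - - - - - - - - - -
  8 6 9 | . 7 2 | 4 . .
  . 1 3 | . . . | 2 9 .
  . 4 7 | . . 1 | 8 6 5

Step 1. [r2c4∈{2}] only 2 remains possible at r2c4. So r2c4=2.
Step 2. [r5c4∈{3}] r5c4's peers cover all but 3, so r5c4=3.
Step 3. [r1c7∈{7}] only 7 remains possible at r1c7. So r1c7=7.
Step 4. [r3c1∈{2,3,7}] in row 3, 7 fits only at r3c1 ⇒ r3c1=7.
Step 5. [r5c5∈{2,6}] 2 has one home in col 5: r5c5. So r5c5=2.
Step 6. [r6c6∈{6,9}] r6c6 is the only open cell in box 5 admitting 6. So r6c6=6.
Step 7. [r8c1∈{5}] r8c1 has the single candidate 5 ⇒ r8c1=5.
Step 8. [r8c6∈{8}] r8c6 is down to just 8. So r8c6=8.
Step 9. [r2c1∈{4}] r2c1 has the single candidate 4 ⇒ r2c1=4.
Step 10. [r3c2∈{3}] r3c2 is down to just 3, so r3c2=3.
Step 11. [r1c5∈{8}] r1c5 is down to just 8 ⇒ r1c5=8.
Step 12. [r9c4∈{9}] only 9 remains possible at r9c4 ⇒ r9c4=9.
Step 13. [r8c5∈{6}] r8c5 is down to just 6 ⇒ r8c5=6.
Step 14. [r1c4∈{1}] r1c4's peers cover all but 1. So r1c4=1.
Step 15. [r5c8∈{8}] r5c8 has the single candidate 8 ⇒ r5c8=8.
Step 16. [r6c2∈{9}] r6c2's peers cover all but 9 ⇒ r6c2=9.
Step 17. [r2c6∈{7}] r2c6 is down to just 7, so r2c6=7.
Step 18. [r9c1∈{2}] r9c1 is down to just 2, so r9c1=2.
Step 19. [r7c8∈{3}] r7c8 is down to just 3 ⇒ r7c8=3.
Step 20. [r2c9∈{6}] only 6 remains possible at r2c9, so r2c9=6.
Step 21. [r7c9∈{1}] r7c9 is down to just 1 ⇒ r7c9=1.
Step 22. [r6c9∈{2}] r6c9's peers cover all but 2 ⇒ r6c9=2.
Step 23. [r3c3∈{2}] r3c3 is down to just 2 ⇒ r3c3=2.
Step 24. [r9c5∈{3}] r9c5 has the single candidate 3 ⇒ r9c5=3.
Step 25. [r5c3∈{4}] r5c3's peers cover all but 4 ⇒ r5c3=4.
Step 26. [r8c4∈{4}] r8c4 is down to just 4 ⇒ r8c4=4.
Step 27. [r1c8∈{2}] only 2 remains possible at r1c8. So r1c8=2.
Step 28. [r3c7∈{9}] nothing but 9 survives at r3c7, so r3c7=9.
Step 29. [r4c6∈{9}] only 9 remains possible at r4c6. So r4c6=9.
Step 30. [r8c9∈{7}] r8c9 has the single candidate 7 ⇒ r8c9=7.
Step 31. [r5c7∈{1}] only 1 remains possible at r5c7 ⇒ r5c7=1.
Step 32. [r6c1∈{3}] r6c1 is down to just 3, so r6c1=3.
Step 33. [r5c1∈{6}] nothing but 6 survives at r5c1 ⇒ r5c1=6.
Step 34. [r7c4∈{5}] r7c4's peers cover all but 5. So r7c4=5.
Step 35. [r2c8∈{5}] r2c8 has the single candidate 5, so r2c8=5.

Answer: 9 5 6 1 8 3 7 2 4 / 4 8 1 2 9 7 3 5 6 / 7 3 2 6 5 4 9 1 8 / 1 2 5 8 4 9 6 7 3 / 6 7 4 3 2 5 1 8 9 / 3 9 8 7 1 6 5 4 2 / 8 6 9 5 7 2 4 3 1 / 5 1 3 4 6 8 2 9 7 / 2 4 7 9 3 1 8 6 5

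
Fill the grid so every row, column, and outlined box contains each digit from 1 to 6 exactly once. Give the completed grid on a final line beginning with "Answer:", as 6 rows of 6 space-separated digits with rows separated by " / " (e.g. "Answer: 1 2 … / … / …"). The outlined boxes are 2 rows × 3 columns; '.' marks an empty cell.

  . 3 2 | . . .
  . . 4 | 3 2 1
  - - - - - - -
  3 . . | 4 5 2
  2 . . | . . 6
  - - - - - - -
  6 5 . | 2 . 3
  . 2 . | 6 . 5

Step 1. [r5c3∈{1}] r5c3 has the single candidate 1, so r5c3=1.
Step 2. [r5c5∈{4}] nothing but 4 survives at r5c5. So r5c5=4.
Step 3. [r4c4∈{1}] r4c4 is down to just 1 ⇒ r4c4=1.
Step 4. [r1c4∈{5}] nothing but 5 survives at r1c4. So r1c4=5.
Step 5. [r3c3∈{6}] nothing but 6 survives at r3c3, so r3c3=6.
Step 6. [r1c5∈{6}] r1c5's peers cover all but 6, so r1c5=6.
Step 7. [r2c1∈{5}] nothing but 5 survives at r2c1. So r2c1=5.
Step 8. [r4c3∈{5}] r4c3 has the single candidate 5. So r4c3=5.
Step 9. [r3c2∈{1}] only 1 remains possible at r3c2 ⇒ r3c2=1.
Step 10. [r1c6∈{4}] only 4 remains possible at r1c6. So r1c6=4.
Step 11. [r4c5∈{3}] r4c5 is down to just 3 ⇒ r4c5=3.
Step 12. [r6c3∈{3}] r6c3 is down to just 3 ⇒ r6c3=3.
Step 13. [r6c1∈{4}] only 4 remains possible at r6c1 ⇒ r6c1=4.
Step 14. [r4c2∈{4}] only 4 remains possible at r4c2, so r4c2=4.
Step 15. [r6c5∈{1}] r6c5 is down to just 1. So r6c5=1.
Step 16. [r2c2∈{6}] r2c2 is down to just 6 ⇒ r2c2=6.
Step 17. [r1c1∈{1}] nothing but 1 survives at r1c1. So r1c1=1.

Answer: 1 3 2 5 6 4 / 5 6 4 3 2 1 / 3 1 6 4 5 2 / 2 4 5 1 3 6 / 6 5 1 2 4 3 / 4 2 3 6 1 5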